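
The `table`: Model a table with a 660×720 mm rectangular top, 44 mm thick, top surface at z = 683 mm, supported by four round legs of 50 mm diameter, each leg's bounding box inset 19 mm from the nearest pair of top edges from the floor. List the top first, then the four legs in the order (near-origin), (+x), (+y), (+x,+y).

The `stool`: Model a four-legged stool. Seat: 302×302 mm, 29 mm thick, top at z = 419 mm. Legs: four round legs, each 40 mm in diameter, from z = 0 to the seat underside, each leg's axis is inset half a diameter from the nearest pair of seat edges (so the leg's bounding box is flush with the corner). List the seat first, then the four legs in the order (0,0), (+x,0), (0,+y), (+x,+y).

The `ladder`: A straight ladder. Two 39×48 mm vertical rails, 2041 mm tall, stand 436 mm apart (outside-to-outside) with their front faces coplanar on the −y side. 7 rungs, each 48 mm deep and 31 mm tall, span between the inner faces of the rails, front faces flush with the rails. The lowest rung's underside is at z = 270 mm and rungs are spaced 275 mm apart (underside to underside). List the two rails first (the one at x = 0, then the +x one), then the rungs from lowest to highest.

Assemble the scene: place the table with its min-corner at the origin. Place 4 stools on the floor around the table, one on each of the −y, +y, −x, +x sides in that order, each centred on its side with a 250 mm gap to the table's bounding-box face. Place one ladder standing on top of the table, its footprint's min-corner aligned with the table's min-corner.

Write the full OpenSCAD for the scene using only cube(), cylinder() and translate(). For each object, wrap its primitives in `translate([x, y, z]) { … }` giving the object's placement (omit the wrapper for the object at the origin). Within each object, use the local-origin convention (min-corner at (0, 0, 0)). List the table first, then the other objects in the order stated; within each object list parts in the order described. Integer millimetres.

translate([0, 0, 639]) cube([660, 720, 44]);
translate([44, 44, 0]) cylinder(h = 639, r = 25);
translate([616, 44, 0]) cylinder(h = 639, r = 25);
translate([44, 676, 0]) cylinder(h = 639, r = 25);
translate([616, 676, 0]) cylinder(h = 639, r = 25);
translate([179, -552, 0]) {
  translate([0, 0, 390]) cube([302, 302, 29]);
  translate([20, 20, 0]) cylinder(h = 390, r = 20);
  translate([282, 20, 0]) cylinder(h = 390, r = 20);
  translate([20, 282, 0]) cylinder(h = 390, r = 20);
  translate([282, 282, 0]) cylinder(h = 390, r = 20);
}
translate([179, 970, 0]) {
  translate([0, 0, 390]) cube([302, 302, 29]);
  translate([20, 20, 0]) cylinder(h = 390, r = 20);
  translate([282, 20, 0]) cylinder(h = 390, r = 20);
  translate([20, 282, 0]) cylinder(h = 390, r = 20);
  translate([282, 282, 0]) cylinder(h = 390, r = 20);
}
translate([-552, 209, 0]) {
  translate([0, 0, 390]) cube([302, 302, 29]);
  translate([20, 20, 0]) cylinder(h = 390, r = 20);
  translate([282, 20, 0]) cylinder(h = 390, r = 20);
  translate([20, 282, 0]) cylinder(h = 390, r = 20);
  translate([282, 282, 0]) cylinder(h = 390, r = 20);
}
translate([910, 209, 0]) {
  translate([0, 0, 390]) cube([302, 302, 29]);
  translate([20, 20, 0]) cylinder(h = 390, r = 20);
  translate([282, 20, 0]) cylinder(h = 390, r = 20);
  translate([20, 282, 0]) cylinder(h = 390, r = 20);
  translate([282, 282, 0]) cylinder(h = 390, r = 20);
}
translate([0, 0, 683]) {
  cube([39, 48, 2041]);
  translate([397, 0, 0]) cube([39, 48, 2041]);
  translate([39, 0, 270]) cube([358, 48, 31]);
  translate([39, 0, 545]) cube([358, 48, 31]);
  translate([39, 0, 820]) cube([358, 48, 31]);
  translate([39, 0, 1095]) cube([358, 48, 31]);
  translate([39, 0, 1370]) cube([358, 48, 31]);
  translate([39, 0, 1645]) cube([358, 48, 31]);
  translate([39, 0, 1920]) cube([358, 48, 31]);
}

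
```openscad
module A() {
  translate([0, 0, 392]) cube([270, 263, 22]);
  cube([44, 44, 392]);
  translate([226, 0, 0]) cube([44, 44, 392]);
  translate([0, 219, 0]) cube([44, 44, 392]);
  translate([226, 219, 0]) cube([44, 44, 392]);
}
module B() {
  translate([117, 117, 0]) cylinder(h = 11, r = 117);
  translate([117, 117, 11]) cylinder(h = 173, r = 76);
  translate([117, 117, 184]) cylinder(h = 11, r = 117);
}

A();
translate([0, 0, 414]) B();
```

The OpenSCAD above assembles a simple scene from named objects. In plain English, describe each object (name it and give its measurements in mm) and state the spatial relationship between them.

A is a four-legged stool. The seat is a 270×263×22 mm slab whose top surface is at z = 414 mm; four square legs, each 44×44 mm in cross-section, run from the floor (z = 0) to the underside of the seat, each flush with a corner of the seat.

B is a spool: two coaxial disc flanges of radius 117 mm and thickness 11 mm, joined by a core cylinder of radius 76 mm and height 173 mm. The lower flange rests on z = 0 and the three cylinders share a vertical axis.

The spool is on top of the stool.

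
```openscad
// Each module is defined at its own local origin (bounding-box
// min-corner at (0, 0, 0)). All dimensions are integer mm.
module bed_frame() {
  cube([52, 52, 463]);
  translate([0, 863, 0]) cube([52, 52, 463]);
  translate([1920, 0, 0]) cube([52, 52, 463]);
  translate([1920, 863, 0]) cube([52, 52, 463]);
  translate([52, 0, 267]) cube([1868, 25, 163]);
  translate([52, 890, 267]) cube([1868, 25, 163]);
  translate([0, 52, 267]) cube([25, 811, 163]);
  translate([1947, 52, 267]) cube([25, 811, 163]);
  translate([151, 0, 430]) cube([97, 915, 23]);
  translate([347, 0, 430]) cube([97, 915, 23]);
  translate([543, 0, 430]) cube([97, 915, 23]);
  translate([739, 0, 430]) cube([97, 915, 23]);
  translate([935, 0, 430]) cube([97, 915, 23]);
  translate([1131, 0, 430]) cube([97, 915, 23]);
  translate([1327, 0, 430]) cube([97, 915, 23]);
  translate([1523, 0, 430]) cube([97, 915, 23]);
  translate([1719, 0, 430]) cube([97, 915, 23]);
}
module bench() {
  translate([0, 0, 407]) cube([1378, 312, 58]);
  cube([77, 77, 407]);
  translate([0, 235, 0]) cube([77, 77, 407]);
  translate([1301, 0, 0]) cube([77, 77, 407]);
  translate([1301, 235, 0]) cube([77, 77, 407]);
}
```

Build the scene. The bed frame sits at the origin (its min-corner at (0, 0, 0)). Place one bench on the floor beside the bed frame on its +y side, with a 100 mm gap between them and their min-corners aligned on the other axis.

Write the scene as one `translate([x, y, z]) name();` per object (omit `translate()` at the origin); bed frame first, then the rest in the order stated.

bed_frame();
translate([0, 1015, 0]) bench();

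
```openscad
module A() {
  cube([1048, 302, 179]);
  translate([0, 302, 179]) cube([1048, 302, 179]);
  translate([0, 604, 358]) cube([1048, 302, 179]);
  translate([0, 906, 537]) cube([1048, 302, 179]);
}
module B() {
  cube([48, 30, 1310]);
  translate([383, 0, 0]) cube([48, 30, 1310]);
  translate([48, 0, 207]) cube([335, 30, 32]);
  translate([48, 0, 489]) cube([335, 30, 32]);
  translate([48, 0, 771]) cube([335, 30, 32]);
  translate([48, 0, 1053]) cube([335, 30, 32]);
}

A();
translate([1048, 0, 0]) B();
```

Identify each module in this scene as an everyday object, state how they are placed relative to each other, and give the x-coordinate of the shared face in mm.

A is a staircase. B is a ladder. The ladder is against the staircase's +x side, with their −y faces flush. The x-coordinate of the shared face is 1048 mm.

The staircase's +x face and the ladder's −x face are both at x = 1048 mm.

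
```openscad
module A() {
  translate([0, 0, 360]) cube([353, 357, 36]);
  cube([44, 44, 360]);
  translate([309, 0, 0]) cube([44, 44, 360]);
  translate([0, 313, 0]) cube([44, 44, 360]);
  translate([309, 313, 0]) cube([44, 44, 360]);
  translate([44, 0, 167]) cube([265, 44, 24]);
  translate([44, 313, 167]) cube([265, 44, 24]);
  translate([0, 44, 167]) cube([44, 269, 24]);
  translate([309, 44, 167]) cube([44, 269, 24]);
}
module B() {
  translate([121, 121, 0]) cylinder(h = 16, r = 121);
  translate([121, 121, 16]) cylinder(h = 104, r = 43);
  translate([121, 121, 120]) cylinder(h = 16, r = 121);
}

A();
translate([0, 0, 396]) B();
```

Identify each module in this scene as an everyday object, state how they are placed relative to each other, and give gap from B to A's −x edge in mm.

A is a stool. B is a spool. The spool is on top of the stool. The gap from the spool to the stool's −x edge is 0 mm.

The spool's min-x is at 0; the stool's min-x is 0; gap = 0 mm.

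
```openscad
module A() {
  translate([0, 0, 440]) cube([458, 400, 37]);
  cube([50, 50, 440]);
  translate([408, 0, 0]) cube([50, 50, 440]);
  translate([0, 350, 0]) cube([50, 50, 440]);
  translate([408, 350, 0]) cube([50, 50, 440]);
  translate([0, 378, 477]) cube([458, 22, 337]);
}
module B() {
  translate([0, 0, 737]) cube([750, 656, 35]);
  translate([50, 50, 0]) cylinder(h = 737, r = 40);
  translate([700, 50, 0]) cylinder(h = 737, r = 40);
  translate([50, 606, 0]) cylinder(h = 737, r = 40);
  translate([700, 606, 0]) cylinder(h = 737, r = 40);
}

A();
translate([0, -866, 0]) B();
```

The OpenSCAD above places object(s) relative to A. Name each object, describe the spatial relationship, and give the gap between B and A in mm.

A is a chair. B is a table. The table is on the floor beside the chair on its −y side. The gap between the table and the chair is 210 mm.

The table's nearest face is 210 mm from the chair's −y face.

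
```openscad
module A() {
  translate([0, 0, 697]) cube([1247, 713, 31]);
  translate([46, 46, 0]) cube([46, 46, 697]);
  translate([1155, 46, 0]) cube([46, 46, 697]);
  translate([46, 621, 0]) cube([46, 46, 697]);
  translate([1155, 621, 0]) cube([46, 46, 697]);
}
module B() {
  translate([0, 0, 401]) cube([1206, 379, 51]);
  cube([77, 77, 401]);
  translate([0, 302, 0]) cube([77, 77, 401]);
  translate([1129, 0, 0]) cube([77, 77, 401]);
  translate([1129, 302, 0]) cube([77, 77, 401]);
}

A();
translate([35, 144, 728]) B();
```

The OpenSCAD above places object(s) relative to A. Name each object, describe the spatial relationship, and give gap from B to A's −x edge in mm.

A is a table. B is a bench. The bench is on top of the table. The gap from the bench to the table's −x edge is 35 mm.

The bench's min-x is at 35; the table's min-x is 0; gap = 35 mm.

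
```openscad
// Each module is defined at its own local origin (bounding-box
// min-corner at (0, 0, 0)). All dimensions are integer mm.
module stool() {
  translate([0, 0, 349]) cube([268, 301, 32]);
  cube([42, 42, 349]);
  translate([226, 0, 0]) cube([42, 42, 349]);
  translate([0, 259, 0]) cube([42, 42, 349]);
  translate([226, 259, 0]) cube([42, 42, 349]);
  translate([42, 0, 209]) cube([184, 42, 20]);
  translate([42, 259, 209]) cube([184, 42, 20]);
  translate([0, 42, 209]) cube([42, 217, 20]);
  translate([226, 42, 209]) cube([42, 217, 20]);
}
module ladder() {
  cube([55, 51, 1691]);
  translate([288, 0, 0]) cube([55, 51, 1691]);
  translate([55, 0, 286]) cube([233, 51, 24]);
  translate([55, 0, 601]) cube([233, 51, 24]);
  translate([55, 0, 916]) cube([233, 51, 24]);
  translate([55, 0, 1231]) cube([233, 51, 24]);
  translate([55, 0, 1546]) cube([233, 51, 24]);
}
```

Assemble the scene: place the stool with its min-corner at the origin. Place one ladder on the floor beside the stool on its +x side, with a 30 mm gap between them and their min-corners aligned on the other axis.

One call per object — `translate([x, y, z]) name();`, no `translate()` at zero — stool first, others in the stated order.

stool();
translate([298, 0, 0]) ladder();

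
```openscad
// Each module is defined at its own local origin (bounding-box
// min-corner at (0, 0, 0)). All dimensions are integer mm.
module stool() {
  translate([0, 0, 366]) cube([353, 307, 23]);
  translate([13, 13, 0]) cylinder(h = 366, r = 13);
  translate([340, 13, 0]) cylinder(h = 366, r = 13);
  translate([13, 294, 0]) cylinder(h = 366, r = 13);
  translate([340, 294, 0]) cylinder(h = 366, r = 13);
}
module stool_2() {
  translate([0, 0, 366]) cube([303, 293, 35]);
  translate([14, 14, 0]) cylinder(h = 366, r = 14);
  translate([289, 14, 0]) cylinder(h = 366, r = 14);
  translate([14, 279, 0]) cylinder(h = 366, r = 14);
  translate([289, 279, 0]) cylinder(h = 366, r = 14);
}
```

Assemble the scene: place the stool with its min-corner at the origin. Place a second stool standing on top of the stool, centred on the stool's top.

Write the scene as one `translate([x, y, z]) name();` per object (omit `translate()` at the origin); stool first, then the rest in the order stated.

stool();
translate([25, 7, 389]) stool_2();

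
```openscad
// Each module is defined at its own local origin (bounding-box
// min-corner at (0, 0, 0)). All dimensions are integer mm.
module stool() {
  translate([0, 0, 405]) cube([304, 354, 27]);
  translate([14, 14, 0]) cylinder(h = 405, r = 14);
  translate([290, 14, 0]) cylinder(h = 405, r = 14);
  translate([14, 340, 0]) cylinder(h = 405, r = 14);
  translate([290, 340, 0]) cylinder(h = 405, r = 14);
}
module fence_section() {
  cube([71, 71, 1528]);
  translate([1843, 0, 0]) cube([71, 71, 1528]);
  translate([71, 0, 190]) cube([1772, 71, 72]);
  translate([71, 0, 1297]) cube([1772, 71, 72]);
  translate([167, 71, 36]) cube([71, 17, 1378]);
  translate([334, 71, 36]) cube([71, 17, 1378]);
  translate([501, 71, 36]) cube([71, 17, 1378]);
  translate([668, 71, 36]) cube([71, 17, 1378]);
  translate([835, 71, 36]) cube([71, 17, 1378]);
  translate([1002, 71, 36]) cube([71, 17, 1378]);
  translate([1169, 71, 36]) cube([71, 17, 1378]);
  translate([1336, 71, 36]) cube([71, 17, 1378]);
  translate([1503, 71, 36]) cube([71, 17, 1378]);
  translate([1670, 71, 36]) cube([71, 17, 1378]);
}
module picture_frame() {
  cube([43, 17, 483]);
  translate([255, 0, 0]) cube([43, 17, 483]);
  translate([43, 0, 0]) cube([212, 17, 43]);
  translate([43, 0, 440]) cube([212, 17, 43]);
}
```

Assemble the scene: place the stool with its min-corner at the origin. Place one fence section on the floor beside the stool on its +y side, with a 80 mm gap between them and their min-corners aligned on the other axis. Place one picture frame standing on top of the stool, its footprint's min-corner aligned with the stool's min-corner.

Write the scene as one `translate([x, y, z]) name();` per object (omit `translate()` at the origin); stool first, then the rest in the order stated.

stool();
translate([0, 434, 0]) fence_section();
translate([0, 0, 432]) picture_frame();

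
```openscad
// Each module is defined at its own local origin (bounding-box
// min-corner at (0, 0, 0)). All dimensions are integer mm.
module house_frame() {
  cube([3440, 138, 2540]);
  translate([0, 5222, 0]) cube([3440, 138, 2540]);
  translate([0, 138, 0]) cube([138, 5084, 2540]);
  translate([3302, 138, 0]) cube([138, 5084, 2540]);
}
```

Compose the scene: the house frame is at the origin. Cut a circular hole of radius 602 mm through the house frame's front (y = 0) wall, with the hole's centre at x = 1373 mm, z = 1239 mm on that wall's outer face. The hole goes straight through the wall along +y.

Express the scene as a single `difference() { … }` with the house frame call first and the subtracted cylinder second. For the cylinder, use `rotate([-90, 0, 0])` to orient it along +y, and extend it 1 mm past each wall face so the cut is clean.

difference() {
  house_frame();
  translate([1373, -1, 1239]) rotate([-90, 0, 0]) cylinder(h = 140, r = 602);
}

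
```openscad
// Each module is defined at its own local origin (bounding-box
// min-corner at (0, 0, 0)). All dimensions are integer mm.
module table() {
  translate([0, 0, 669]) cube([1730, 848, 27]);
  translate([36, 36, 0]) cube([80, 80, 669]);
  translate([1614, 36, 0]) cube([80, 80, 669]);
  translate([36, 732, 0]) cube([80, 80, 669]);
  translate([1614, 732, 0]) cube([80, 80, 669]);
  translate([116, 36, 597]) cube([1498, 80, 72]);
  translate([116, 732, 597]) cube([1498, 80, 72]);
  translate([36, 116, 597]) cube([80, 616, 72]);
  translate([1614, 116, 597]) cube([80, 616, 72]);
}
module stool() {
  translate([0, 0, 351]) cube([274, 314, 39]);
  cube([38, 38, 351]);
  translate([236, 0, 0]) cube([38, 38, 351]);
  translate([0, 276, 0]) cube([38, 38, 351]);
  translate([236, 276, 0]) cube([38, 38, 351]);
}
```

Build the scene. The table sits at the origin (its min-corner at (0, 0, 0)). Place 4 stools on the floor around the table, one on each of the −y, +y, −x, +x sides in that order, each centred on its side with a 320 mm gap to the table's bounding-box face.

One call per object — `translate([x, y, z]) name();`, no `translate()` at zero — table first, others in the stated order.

table();
translate([728, -634, 0]) stool();
translate([728, 1168, 0]) stool();
translate([-594, 267, 0]) stool();
translate([2050, 267, 0]) stool();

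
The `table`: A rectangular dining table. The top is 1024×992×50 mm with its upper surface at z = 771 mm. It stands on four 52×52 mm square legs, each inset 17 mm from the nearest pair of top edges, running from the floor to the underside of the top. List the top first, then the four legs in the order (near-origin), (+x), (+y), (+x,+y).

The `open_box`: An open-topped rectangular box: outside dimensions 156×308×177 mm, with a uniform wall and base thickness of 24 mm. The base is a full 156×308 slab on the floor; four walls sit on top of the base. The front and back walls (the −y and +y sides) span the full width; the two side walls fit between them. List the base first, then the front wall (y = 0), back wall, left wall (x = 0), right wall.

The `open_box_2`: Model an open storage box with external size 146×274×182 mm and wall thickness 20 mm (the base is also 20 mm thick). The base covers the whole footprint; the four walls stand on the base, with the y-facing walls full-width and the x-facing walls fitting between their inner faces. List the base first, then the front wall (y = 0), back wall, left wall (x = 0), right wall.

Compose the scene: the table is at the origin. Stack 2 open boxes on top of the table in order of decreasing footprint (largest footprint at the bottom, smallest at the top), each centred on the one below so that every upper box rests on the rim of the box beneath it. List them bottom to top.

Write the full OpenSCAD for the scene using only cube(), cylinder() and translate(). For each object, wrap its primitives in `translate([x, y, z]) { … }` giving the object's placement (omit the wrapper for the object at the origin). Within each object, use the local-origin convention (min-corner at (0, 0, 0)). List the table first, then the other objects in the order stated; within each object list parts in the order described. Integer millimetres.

translate([0, 0, 721]) cube([1024, 992, 50]);
translate([17, 17, 0]) cube([52, 52, 721]);
translate([955, 17, 0]) cube([52, 52, 721]);
translate([17, 923, 0]) cube([52, 52, 721]);
translate([955, 923, 0]) cube([52, 52, 721]);
translate([434, 342, 771]) {
  cube([156, 308, 24]);
  translate([0, 0, 24]) cube([156, 24, 153]);
  translate([0, 284, 24]) cube([156, 24, 153]);
  translate([0, 24, 24]) cube([24, 260, 153]);
  translate([132, 24, 24]) cube([24, 260, 153]);
}
translate([439, 359, 948]) {
  cube([146, 274, 20]);
  translate([0, 0, 20]) cube([146, 20, 162]);
  translate([0, 254, 20]) cube([146, 20, 162]);
  translate([0, 20, 20]) cube([20, 234, 162]);
  translate([126, 20, 20]) cube([20, 234, 162]);
}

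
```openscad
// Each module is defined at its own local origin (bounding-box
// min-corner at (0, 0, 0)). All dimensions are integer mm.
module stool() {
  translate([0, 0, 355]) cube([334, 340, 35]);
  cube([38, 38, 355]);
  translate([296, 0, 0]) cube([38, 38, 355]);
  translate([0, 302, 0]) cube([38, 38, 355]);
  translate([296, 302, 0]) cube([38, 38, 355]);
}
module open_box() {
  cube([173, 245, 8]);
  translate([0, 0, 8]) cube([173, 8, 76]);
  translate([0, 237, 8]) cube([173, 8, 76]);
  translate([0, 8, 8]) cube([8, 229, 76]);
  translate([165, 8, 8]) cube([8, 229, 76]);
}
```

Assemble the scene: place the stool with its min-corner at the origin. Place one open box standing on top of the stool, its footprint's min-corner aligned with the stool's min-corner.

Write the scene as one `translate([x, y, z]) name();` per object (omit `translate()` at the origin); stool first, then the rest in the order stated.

stool();
translate([0, 0, 390]) open_box();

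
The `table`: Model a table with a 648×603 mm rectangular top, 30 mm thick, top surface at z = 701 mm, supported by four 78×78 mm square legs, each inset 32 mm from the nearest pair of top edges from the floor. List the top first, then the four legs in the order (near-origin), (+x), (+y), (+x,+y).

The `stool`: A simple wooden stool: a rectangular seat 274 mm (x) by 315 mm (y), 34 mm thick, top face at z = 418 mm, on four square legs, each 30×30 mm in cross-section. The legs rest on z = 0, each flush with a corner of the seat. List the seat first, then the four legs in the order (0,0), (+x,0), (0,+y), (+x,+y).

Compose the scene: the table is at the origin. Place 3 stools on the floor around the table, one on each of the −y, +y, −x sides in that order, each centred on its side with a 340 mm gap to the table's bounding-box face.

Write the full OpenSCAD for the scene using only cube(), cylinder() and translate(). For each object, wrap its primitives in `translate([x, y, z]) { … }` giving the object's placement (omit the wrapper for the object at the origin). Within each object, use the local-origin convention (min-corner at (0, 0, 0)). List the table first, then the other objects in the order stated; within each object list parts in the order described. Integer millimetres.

translate([0, 0, 671]) cube([648, 603, 30]);
translate([32, 32, 0]) cube([78, 78, 671]);
translate([538, 32, 0]) cube([78, 78, 671]);
translate([32, 493, 0]) cube([78, 78, 671]);
translate([538, 493, 0]) cube([78, 78, 671]);
translate([187, -655, 0]) {
  translate([0, 0, 384]) cube([274, 315, 34]);
  cube([30, 30, 384]);
  translate([244, 0, 0]) cube([30, 30, 384]);
  translate([0, 285, 0]) cube([30, 30, 384]);
  translate([244, 285, 0]) cube([30, 30, 384]);
}
translate([187, 943, 0]) {
  translate([0, 0, 384]) cube([274, 315, 34]);
  cube([30, 30, 384]);
  translate([244, 0, 0]) cube([30, 30, 384]);
  translate([0, 285, 0]) cube([30, 30, 384]);
  translate([244, 285, 0]) cube([30, 30, 384]);
}
translate([-614, 144, 0]) {
  translate([0, 0, 384]) cube([274, 315, 34]);
  cube([30, 30, 384]);
  translate([244, 0, 0]) cube([30, 30, 384]);
  translate([0, 285, 0]) cube([30, 30, 384]);
  translate([244, 285, 0]) cube([30, 30, 384]);
}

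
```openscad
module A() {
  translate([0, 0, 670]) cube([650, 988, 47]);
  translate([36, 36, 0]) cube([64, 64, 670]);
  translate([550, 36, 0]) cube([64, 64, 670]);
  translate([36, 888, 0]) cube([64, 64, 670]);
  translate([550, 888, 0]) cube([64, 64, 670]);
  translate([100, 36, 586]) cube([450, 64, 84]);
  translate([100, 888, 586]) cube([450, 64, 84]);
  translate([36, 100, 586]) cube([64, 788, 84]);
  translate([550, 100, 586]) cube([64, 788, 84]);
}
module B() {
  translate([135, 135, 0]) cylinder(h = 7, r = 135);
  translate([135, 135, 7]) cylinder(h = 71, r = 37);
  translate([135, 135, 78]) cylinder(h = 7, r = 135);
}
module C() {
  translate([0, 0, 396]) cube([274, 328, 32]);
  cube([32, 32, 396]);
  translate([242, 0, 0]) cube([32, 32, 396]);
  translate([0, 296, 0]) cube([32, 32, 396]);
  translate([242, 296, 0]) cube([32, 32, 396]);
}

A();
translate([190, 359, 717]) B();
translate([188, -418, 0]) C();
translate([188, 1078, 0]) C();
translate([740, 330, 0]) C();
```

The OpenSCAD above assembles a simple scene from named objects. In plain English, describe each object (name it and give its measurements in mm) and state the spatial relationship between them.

A is a table with a 650×988 mm rectangular top, 47 mm thick, top surface at z = 717 mm, supported by four 64×64 mm square legs, each inset 36 mm from the nearest pair of top edges, running from the floor. Four apron rails, 64 mm thick and 84 mm tall, run between adjacent legs with their top edges flush with the underside of the top and their outer faces flush with the legs' outer faces.

B is a spool: two coaxial disc flanges of radius 135 mm and thickness 7 mm, joined by a core cylinder of radius 37 mm and height 71 mm. The lower flange rests on z = 0 and the three cylinders share a vertical axis.

C is a simple wooden stool: a rectangular seat 274 mm (x) by 328 mm (y), 32 mm thick, top face at z = 428 mm, on four square legs, each 32×32 mm in cross-section. The legs rest on z = 0, each flush with a corner of the seat.

The spool is on top of the table, centred. Three stools sit around the table at the −y, +y, +x sides.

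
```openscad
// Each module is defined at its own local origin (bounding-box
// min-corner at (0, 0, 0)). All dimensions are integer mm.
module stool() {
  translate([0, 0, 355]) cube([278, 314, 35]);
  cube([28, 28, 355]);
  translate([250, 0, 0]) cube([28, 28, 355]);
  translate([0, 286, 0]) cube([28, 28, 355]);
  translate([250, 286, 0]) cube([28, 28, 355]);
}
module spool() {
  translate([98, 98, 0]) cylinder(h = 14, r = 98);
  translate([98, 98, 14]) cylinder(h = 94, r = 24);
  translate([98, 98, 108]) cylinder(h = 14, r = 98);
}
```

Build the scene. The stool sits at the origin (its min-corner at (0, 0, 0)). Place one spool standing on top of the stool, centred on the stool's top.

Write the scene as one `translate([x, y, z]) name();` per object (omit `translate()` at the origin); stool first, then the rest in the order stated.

stool();
translate([41, 59, 390]) spool();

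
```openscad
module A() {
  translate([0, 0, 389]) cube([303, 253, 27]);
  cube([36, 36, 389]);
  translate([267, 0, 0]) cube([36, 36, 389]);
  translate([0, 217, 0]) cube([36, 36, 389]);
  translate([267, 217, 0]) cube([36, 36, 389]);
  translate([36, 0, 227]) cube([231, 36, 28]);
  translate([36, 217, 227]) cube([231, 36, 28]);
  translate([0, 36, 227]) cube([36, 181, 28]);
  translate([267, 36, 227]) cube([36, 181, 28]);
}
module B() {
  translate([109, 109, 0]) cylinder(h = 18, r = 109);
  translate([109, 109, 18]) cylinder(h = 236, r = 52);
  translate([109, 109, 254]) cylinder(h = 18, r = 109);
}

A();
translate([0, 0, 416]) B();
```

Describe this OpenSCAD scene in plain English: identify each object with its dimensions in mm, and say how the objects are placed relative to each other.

A is a four-legged stool. The seat is 303×253 mm, 27 mm thick, top at z = 416 mm. It stands on four square legs, each 36×36 mm in cross-section, from z = 0 to the seat underside, each flush with a corner of the seat. Four stretchers, 36 mm wide and 28 mm tall, connect adjacent legs with their undersides at z = 227 mm, each running between the inner faces of the legs it joins and aligned with the legs' outer faces on the other axis.

B is a spool: two coaxial disc flanges of radius 109 mm and thickness 18 mm, joined by a core cylinder of radius 52 mm and height 236 mm. The lower flange rests on z = 0 and the three cylinders share a vertical axis.

The spool is on top of the stool.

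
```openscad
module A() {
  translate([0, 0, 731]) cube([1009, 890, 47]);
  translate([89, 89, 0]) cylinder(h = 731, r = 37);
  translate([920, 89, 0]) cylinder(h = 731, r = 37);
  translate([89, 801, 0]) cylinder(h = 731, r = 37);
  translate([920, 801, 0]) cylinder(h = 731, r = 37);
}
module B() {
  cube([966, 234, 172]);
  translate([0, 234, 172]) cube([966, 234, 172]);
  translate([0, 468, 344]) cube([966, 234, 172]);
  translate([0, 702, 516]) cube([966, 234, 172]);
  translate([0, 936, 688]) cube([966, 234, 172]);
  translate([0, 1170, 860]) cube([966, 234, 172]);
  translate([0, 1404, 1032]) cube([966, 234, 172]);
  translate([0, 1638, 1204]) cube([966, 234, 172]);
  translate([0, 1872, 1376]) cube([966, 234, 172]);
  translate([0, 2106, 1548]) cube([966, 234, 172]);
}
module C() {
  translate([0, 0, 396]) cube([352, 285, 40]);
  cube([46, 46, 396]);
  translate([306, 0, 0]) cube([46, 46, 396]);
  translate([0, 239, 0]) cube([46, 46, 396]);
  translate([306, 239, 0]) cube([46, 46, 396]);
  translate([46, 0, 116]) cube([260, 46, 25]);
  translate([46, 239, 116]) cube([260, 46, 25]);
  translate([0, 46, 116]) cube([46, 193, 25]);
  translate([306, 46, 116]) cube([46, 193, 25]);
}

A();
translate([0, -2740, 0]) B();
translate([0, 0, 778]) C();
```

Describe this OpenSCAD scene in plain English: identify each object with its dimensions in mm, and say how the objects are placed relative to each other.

A is a rectangular dining table. The top is 1009×890×47 mm with its upper surface at z = 778 mm. It stands on four round legs of 74 mm diameter, each leg's bounding box inset 52 mm from the nearest pair of top edges, running from the floor to the underside of the top.

B is a straight staircase of 10 solid steps. Each step is 966 mm wide (x), 234 mm deep (y, the going) and 172 mm tall (the rise). The first step rests on the floor; each subsequent step sits one going further in +y and one rise higher in +z, directly behind and above the previous step with no overlap.

C is a four-legged stool. The seat is a 352×285×40 mm slab whose top surface is at z = 436 mm; four square legs, each 46×46 mm in cross-section, run from the floor (z = 0) to the underside of the seat, each flush with a corner of the seat. Four stretchers, 46 mm wide and 25 mm tall, connect adjacent legs with their undersides at z = 116 mm, each running between the inner faces of the legs it joins and aligned with the legs' outer faces on the other axis.

The staircase is on the floor beside the table on its −y side. The stool is on top of the table.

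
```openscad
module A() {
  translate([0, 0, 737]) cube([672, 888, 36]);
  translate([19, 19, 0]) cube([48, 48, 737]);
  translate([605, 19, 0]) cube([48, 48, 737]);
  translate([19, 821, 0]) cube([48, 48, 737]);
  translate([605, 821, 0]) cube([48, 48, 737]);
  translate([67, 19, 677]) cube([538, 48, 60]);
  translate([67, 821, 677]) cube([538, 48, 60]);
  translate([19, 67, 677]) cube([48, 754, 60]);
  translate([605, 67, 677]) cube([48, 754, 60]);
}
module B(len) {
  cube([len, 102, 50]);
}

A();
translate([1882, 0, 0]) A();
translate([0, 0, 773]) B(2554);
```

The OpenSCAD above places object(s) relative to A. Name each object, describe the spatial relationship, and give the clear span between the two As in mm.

A is a table. B is a beam. A beam spans the tops of two tables. The clear span between the two tables is 1210 mm.

Second table starts at x = 1882; first ends at x = 672; clear span = 1882 − 672 = 1210 mm.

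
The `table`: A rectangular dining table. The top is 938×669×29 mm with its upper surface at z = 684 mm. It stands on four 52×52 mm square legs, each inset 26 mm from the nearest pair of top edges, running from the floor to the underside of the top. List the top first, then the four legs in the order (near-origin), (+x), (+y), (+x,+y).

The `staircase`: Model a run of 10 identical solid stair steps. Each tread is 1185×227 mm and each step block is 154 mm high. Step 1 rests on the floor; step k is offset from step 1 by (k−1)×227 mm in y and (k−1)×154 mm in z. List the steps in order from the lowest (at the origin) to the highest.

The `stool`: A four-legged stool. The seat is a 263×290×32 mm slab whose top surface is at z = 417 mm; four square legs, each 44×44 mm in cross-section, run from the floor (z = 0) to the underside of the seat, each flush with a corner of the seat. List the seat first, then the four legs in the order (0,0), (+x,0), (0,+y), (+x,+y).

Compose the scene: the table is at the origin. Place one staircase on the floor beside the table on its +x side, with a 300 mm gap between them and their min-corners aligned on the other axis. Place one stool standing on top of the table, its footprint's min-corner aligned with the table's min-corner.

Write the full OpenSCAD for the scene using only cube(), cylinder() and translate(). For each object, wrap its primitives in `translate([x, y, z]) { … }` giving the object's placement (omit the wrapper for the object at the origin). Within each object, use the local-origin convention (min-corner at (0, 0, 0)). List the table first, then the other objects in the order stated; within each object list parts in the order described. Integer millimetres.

translate([0, 0, 655]) cube([938, 669, 29]);
translate([26, 26, 0]) cube([52, 52, 655]);
translate([860, 26, 0]) cube([52, 52, 655]);
translate([26, 591, 0]) cube([52, 52, 655]);
translate([860, 591, 0]) cube([52, 52, 655]);
translate([1238, 0, 0]) {
  cube([1185, 227, 154]);
  translate([0, 227, 154]) cube([1185, 227, 154]);
  translate([0, 454, 308]) cube([1185, 227, 154]);
  translate([0, 681, 462]) cube([1185, 227, 154]);
  translate([0, 908, 616]) cube([1185, 227, 154]);
  translate([0, 1135, 770]) cube([1185, 227, 154]);
  translate([0, 1362, 924]) cube([1185, 227, 154]);
  translate([0, 1589, 1078]) cube([1185, 227, 154]);
  translate([0, 1816, 1232]) cube([1185, 227, 154]);
  translate([0, 2043, 1386]) cube([1185, 227, 154]);
}
translate([0, 0, 684]) {
  translate([0, 0, 385]) cube([263, 290, 32]);
  cube([44, 44, 385]);
  translate([219, 0, 0]) cube([44, 44, 385]);
  translate([0, 246, 0]) cube([44, 44, 385]);
  translate([219, 246, 0]) cube([44, 44, 385]);
}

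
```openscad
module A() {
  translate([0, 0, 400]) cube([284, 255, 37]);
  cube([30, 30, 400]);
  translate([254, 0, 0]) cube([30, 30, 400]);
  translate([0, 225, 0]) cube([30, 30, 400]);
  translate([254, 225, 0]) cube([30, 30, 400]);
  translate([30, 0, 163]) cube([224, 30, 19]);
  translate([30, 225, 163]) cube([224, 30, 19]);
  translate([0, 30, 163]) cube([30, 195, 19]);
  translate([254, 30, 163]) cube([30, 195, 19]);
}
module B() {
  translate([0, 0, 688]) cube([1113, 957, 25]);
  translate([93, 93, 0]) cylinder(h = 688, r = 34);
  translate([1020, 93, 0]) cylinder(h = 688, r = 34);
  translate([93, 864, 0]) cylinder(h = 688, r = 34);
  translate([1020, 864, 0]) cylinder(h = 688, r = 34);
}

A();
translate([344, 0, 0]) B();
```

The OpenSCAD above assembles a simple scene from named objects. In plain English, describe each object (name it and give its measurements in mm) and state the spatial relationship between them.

A is a four-legged stool. The seat is 284×255 mm, 37 mm thick, top at z = 437 mm. It stands on four square legs, each 30×30 mm in cross-section, from z = 0 to the seat underside, each flush with a corner of the seat. Four stretchers, 30 mm wide and 19 mm tall, connect adjacent legs with their undersides at z = 163 mm, each running between the inner faces of the legs it joins and aligned with the legs' outer faces on the other axis.

B is a table with a 1113×957 mm rectangular top, 25 mm thick, top surface at z = 713 mm, supported by four round legs of 68 mm diameter, each leg's bounding box inset 59 mm from the nearest pair of top edges, running from the floor.

The table is on the floor beside the stool on its +x side.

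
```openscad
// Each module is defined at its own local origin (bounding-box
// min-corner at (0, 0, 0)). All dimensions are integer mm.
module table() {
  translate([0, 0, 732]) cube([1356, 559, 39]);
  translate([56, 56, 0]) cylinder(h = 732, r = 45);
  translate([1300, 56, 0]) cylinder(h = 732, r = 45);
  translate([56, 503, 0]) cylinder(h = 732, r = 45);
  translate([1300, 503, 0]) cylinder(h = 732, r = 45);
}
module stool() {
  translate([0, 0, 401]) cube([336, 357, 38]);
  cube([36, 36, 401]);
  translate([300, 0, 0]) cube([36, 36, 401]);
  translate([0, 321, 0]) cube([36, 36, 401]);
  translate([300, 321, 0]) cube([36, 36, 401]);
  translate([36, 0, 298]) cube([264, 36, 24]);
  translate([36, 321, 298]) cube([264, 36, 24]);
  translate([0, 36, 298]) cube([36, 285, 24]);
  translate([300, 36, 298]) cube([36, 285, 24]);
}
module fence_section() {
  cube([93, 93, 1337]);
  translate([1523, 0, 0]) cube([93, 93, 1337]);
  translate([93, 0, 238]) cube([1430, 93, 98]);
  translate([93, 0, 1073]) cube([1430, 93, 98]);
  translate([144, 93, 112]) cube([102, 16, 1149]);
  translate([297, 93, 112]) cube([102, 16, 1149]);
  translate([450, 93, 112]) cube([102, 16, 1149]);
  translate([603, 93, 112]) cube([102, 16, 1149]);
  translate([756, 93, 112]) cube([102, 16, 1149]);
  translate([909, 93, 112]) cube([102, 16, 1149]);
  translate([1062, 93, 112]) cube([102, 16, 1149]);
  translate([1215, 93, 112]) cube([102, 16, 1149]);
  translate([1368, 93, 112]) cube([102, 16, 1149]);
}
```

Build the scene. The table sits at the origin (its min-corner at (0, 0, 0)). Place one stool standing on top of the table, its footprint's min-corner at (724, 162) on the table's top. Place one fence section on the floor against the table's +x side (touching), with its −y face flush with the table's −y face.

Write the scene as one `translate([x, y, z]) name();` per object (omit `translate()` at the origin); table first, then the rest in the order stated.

table();
translate([724, 162, 771]) stool();
translate([1356, 0, 0]) fence_section();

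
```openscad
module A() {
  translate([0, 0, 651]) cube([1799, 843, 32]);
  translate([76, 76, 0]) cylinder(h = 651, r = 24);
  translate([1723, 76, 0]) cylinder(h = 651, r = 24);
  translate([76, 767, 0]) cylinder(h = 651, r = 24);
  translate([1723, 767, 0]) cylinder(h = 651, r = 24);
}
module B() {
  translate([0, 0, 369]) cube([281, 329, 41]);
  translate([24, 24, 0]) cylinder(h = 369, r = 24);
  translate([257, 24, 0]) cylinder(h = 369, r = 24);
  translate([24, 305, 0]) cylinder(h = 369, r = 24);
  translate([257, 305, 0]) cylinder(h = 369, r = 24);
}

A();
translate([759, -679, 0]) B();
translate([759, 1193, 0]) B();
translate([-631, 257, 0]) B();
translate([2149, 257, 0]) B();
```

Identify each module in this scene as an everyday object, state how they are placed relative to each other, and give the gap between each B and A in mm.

Each stool's nearest face is 350 mm from the table's bounding box.

A is a table. B is a stool. Four stools sit around the table at the −y, +y, −x, +x sides. The gap between each stool and the table is 350 mm.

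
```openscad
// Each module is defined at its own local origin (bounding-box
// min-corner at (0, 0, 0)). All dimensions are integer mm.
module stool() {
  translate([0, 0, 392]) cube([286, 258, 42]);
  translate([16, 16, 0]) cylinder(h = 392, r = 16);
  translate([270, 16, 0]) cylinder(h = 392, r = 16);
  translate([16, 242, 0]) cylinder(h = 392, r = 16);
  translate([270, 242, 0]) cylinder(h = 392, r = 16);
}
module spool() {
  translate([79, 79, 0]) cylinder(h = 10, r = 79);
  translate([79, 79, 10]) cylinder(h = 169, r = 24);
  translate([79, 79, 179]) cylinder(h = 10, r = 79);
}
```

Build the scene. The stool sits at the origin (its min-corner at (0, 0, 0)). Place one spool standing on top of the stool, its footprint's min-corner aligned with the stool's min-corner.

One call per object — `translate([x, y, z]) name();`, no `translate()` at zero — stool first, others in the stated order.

stool();
translate([0, 0, 434]) spool();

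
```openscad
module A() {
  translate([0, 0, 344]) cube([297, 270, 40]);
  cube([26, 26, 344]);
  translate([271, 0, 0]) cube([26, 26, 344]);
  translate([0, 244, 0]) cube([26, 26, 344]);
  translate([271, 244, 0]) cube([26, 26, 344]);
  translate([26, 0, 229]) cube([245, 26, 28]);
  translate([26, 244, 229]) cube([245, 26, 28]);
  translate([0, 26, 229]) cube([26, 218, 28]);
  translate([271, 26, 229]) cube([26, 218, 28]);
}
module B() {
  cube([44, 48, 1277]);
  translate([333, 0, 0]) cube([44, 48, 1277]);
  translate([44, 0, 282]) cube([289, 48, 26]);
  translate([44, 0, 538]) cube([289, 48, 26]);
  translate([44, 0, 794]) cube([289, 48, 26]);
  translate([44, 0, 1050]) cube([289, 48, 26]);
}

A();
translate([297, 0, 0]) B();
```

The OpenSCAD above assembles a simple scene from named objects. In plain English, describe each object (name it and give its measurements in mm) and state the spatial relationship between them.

A is a simple wooden stool: a rectangular seat 297 mm (x) by 270 mm (y), 40 mm thick, top face at z = 384 mm, on four square legs, each 26×26 mm in cross-section. The legs rest on z = 0, each flush with a corner of the seat. Four stretchers, 26 mm wide and 28 mm tall, connect adjacent legs with their undersides at z = 229 mm, each running between the inner faces of the legs it joins and aligned with the legs' outer faces on the other axis.

B is a wooden ladder with two side rails of 44×48 mm section and 1277 mm height, set 377 mm apart overall. Between them run 4 rectangular rungs (48 mm deep, 26 mm thick), front faces flush with the rails' −y face. The bottom of the first rung is 282 mm above the floor and each subsequent rung is 256 mm higher than the one below.

The ladder is against the stool's +x side, with their −y faces flush.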